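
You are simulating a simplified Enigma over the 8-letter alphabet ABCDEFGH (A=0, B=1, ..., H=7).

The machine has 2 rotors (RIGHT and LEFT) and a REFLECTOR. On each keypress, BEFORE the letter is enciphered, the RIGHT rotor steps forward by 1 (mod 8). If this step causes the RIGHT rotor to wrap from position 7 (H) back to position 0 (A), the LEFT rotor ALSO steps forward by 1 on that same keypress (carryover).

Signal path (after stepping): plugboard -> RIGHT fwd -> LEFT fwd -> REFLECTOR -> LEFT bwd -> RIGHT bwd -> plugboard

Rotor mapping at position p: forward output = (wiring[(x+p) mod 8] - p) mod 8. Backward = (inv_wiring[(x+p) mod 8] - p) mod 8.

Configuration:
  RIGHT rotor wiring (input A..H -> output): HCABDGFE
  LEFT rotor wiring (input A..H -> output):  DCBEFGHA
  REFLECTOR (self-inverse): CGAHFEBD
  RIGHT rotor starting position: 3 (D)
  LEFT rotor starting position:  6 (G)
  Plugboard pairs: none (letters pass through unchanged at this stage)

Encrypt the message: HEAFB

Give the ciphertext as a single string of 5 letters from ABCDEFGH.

Answer: DBCHF

Derivation:
Char 1 ('H'): step: R->4, L=6; H->plug->H->R->F->L->G->refl->B->L'->A->R'->D->plug->D
Char 2 ('E'): step: R->5, L=6; E->plug->E->R->F->L->G->refl->B->L'->A->R'->B->plug->B
Char 3 ('A'): step: R->6, L=6; A->plug->A->R->H->L->A->refl->C->L'->B->R'->C->plug->C
Char 4 ('F'): step: R->7, L=6; F->plug->F->R->E->L->D->refl->H->L'->G->R'->H->plug->H
Char 5 ('B'): step: R->0, L->7 (L advanced); B->plug->B->R->C->L->D->refl->H->L'->G->R'->F->plug->F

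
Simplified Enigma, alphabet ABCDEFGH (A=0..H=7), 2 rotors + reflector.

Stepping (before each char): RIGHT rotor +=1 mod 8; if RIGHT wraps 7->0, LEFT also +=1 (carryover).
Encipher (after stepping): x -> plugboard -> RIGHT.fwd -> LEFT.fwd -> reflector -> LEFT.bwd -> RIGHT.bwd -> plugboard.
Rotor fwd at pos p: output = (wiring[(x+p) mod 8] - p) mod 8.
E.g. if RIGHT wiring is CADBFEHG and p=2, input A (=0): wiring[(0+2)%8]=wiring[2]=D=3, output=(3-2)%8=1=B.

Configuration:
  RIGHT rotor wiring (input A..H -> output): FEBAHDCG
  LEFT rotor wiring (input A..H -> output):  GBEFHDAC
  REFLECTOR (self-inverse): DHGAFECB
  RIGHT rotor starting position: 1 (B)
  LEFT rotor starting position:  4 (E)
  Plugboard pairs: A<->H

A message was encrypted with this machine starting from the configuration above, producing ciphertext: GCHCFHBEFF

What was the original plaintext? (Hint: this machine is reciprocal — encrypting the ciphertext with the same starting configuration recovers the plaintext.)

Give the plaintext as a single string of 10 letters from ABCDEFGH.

Char 1 ('G'): step: R->2, L=4; G->plug->G->R->D->L->G->refl->C->L'->E->R'->F->plug->F
Char 2 ('C'): step: R->3, L=4; C->plug->C->R->A->L->D->refl->A->L'->G->R'->H->plug->A
Char 3 ('H'): step: R->4, L=4; H->plug->A->R->D->L->G->refl->C->L'->E->R'->H->plug->A
Char 4 ('C'): step: R->5, L=4; C->plug->C->R->B->L->H->refl->B->L'->H->R'->E->plug->E
Char 5 ('F'): step: R->6, L=4; F->plug->F->R->C->L->E->refl->F->L'->F->R'->H->plug->A
Char 6 ('H'): step: R->7, L=4; H->plug->A->R->H->L->B->refl->H->L'->B->R'->E->plug->E
Char 7 ('B'): step: R->0, L->5 (L advanced); B->plug->B->R->E->L->E->refl->F->L'->C->R'->G->plug->G
Char 8 ('E'): step: R->1, L=5; E->plug->E->R->C->L->F->refl->E->L'->E->R'->H->plug->A
Char 9 ('F'): step: R->2, L=5; F->plug->F->R->E->L->E->refl->F->L'->C->R'->H->plug->A
Char 10 ('F'): step: R->3, L=5; F->plug->F->R->C->L->F->refl->E->L'->E->R'->B->plug->B

Answer: FAAEAEGAAB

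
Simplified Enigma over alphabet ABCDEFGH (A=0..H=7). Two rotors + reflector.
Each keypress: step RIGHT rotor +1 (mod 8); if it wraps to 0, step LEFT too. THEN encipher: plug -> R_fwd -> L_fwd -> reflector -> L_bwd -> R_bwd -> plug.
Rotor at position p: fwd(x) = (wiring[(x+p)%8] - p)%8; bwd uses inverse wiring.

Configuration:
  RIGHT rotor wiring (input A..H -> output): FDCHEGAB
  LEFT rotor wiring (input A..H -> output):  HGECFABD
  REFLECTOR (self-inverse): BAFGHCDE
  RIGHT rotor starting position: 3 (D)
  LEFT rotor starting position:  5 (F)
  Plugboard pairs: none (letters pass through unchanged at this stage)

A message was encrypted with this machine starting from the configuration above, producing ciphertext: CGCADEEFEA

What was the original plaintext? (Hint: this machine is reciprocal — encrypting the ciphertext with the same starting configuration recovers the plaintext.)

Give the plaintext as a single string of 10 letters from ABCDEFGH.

Answer: FDEEHCBCFH

Derivation:
Char 1 ('C'): step: R->4, L=5; C->plug->C->R->E->L->B->refl->A->L'->H->R'->F->plug->F
Char 2 ('G'): step: R->5, L=5; G->plug->G->R->C->L->G->refl->D->L'->A->R'->D->plug->D
Char 3 ('C'): step: R->6, L=5; C->plug->C->R->H->L->A->refl->B->L'->E->R'->E->plug->E
Char 4 ('A'): step: R->7, L=5; A->plug->A->R->C->L->G->refl->D->L'->A->R'->E->plug->E
Char 5 ('D'): step: R->0, L->6 (L advanced); D->plug->D->R->H->L->C->refl->F->L'->B->R'->H->plug->H
Char 6 ('E'): step: R->1, L=6; E->plug->E->R->F->L->E->refl->H->L'->G->R'->C->plug->C
Char 7 ('E'): step: R->2, L=6; E->plug->E->R->G->L->H->refl->E->L'->F->R'->B->plug->B
Char 8 ('F'): step: R->3, L=6; F->plug->F->R->C->L->B->refl->A->L'->D->R'->C->plug->C
Char 9 ('E'): step: R->4, L=6; E->plug->E->R->B->L->F->refl->C->L'->H->R'->F->plug->F
Char 10 ('A'): step: R->5, L=6; A->plug->A->R->B->L->F->refl->C->L'->H->R'->H->plug->H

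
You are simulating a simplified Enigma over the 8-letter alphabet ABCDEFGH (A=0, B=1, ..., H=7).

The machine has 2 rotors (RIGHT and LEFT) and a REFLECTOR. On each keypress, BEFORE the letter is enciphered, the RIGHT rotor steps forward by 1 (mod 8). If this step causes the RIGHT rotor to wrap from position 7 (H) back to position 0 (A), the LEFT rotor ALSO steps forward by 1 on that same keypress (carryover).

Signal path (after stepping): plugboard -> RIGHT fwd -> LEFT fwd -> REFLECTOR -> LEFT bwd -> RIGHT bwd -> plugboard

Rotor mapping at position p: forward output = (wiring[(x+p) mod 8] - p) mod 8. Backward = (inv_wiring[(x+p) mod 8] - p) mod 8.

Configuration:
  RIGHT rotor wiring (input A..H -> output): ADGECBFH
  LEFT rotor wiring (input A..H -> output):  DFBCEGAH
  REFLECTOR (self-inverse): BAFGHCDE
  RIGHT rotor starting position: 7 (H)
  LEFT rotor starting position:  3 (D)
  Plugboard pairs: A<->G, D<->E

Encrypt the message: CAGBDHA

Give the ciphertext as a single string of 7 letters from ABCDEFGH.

Answer: FEBHABC

Derivation:
Char 1 ('C'): step: R->0, L->4 (L advanced); C->plug->C->R->G->L->F->refl->C->L'->B->R'->F->plug->F
Char 2 ('A'): step: R->1, L=4; A->plug->G->R->G->L->F->refl->C->L'->B->R'->D->plug->E
Char 3 ('G'): step: R->2, L=4; G->plug->A->R->E->L->H->refl->E->L'->C->R'->B->plug->B
Char 4 ('B'): step: R->3, L=4; B->plug->B->R->H->L->G->refl->D->L'->D->R'->H->plug->H
Char 5 ('D'): step: R->4, L=4; D->plug->E->R->E->L->H->refl->E->L'->C->R'->G->plug->A
Char 6 ('H'): step: R->5, L=4; H->plug->H->R->F->L->B->refl->A->L'->A->R'->B->plug->B
Char 7 ('A'): step: R->6, L=4; A->plug->G->R->E->L->H->refl->E->L'->C->R'->C->plug->C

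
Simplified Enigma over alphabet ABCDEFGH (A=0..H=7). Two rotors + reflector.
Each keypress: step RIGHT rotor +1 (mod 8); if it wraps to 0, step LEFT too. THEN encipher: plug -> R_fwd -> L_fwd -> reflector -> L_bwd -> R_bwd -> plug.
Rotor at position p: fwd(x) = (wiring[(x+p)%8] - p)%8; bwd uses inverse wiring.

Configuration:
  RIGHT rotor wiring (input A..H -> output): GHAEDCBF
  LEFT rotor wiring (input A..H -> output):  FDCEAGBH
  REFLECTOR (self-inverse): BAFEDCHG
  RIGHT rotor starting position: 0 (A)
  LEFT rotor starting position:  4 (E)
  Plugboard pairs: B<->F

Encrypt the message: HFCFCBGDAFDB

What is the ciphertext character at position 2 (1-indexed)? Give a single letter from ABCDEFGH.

Char 1 ('H'): step: R->1, L=4; H->plug->H->R->F->L->H->refl->G->L'->G->R'->A->plug->A
Char 2 ('F'): step: R->2, L=4; F->plug->B->R->C->L->F->refl->C->L'->B->R'->C->plug->C

C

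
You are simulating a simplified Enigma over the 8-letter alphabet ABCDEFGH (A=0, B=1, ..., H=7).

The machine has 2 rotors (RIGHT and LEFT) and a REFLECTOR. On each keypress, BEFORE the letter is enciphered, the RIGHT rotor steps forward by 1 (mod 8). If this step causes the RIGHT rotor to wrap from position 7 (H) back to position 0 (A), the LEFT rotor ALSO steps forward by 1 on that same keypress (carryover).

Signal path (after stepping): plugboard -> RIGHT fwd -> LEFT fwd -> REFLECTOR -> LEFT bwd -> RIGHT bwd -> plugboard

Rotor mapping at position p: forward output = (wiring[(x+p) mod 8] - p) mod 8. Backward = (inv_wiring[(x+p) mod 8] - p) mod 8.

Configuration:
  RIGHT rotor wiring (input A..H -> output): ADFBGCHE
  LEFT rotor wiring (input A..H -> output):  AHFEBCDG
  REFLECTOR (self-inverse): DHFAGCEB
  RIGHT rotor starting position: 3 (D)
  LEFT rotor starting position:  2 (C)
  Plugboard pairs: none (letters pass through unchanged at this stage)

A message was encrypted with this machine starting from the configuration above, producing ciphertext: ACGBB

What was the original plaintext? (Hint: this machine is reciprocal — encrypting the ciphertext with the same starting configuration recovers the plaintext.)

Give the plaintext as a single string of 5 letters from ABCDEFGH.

Answer: EHFFH

Derivation:
Char 1 ('A'): step: R->4, L=2; A->plug->A->R->C->L->H->refl->B->L'->E->R'->E->plug->E
Char 2 ('C'): step: R->5, L=2; C->plug->C->R->H->L->F->refl->C->L'->B->R'->H->plug->H
Char 3 ('G'): step: R->6, L=2; G->plug->G->R->A->L->D->refl->A->L'->D->R'->F->plug->F
Char 4 ('B'): step: R->7, L=2; B->plug->B->R->B->L->C->refl->F->L'->H->R'->F->plug->F
Char 5 ('B'): step: R->0, L->3 (L advanced); B->plug->B->R->D->L->A->refl->D->L'->E->R'->H->plug->H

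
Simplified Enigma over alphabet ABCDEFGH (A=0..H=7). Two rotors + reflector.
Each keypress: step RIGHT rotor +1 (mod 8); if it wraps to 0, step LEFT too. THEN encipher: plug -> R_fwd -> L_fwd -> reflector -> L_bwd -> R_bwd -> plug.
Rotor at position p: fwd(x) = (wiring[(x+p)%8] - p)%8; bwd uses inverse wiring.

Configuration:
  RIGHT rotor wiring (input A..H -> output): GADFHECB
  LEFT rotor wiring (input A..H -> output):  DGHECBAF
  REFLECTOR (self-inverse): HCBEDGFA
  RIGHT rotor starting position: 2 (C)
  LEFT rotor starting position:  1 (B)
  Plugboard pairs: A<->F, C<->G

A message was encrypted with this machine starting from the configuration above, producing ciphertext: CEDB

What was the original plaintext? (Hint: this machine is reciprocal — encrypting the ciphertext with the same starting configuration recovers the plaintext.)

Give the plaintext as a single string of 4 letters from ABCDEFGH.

Char 1 ('C'): step: R->3, L=1; C->plug->G->R->F->L->H->refl->A->L'->E->R'->B->plug->B
Char 2 ('E'): step: R->4, L=1; E->plug->E->R->C->L->D->refl->E->L'->G->R'->C->plug->G
Char 3 ('D'): step: R->5, L=1; D->plug->D->R->B->L->G->refl->F->L'->A->R'->G->plug->C
Char 4 ('B'): step: R->6, L=1; B->plug->B->R->D->L->B->refl->C->L'->H->R'->F->plug->A

Answer: BGCA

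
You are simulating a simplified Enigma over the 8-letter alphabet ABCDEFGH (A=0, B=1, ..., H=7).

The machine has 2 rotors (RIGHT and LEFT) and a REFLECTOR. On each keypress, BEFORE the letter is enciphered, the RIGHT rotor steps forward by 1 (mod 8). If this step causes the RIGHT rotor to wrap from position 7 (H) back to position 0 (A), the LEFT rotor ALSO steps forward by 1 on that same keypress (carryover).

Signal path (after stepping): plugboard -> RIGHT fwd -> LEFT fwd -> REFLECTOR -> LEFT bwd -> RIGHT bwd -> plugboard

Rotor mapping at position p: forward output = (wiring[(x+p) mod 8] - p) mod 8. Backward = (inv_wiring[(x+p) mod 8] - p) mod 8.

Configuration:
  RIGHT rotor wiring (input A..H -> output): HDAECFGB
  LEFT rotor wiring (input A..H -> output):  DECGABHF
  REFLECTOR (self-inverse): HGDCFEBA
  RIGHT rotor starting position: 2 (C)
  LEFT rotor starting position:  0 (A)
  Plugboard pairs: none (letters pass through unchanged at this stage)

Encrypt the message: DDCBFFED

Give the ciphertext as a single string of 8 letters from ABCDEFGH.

Answer: HEEDEHCE

Derivation:
Char 1 ('D'): step: R->3, L=0; D->plug->D->R->D->L->G->refl->B->L'->F->R'->H->plug->H
Char 2 ('D'): step: R->4, L=0; D->plug->D->R->F->L->B->refl->G->L'->D->R'->E->plug->E
Char 3 ('C'): step: R->5, L=0; C->plug->C->R->E->L->A->refl->H->L'->G->R'->E->plug->E
Char 4 ('B'): step: R->6, L=0; B->plug->B->R->D->L->G->refl->B->L'->F->R'->D->plug->D
Char 5 ('F'): step: R->7, L=0; F->plug->F->R->D->L->G->refl->B->L'->F->R'->E->plug->E
Char 6 ('F'): step: R->0, L->1 (L advanced); F->plug->F->R->F->L->G->refl->B->L'->B->R'->H->plug->H
Char 7 ('E'): step: R->1, L=1; E->plug->E->R->E->L->A->refl->H->L'->D->R'->C->plug->C
Char 8 ('D'): step: R->2, L=1; D->plug->D->R->D->L->H->refl->A->L'->E->R'->E->plug->E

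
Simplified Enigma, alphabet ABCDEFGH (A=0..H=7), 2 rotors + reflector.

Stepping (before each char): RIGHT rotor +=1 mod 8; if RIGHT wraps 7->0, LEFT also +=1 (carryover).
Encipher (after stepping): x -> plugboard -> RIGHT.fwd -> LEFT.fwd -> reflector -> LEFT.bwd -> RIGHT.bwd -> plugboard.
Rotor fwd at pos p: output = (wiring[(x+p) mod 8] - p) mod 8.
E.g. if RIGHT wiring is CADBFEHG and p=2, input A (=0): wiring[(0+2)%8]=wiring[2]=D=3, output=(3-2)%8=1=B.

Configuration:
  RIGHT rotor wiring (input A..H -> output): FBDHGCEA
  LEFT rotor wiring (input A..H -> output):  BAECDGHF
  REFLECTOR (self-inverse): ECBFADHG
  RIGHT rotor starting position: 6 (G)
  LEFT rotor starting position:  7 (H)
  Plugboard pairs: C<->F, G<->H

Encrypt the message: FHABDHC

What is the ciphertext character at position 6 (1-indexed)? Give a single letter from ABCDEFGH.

Char 1 ('F'): step: R->7, L=7; F->plug->C->R->C->L->B->refl->C->L'->B->R'->A->plug->A
Char 2 ('H'): step: R->0, L->0 (L advanced); H->plug->G->R->E->L->D->refl->F->L'->H->R'->D->plug->D
Char 3 ('A'): step: R->1, L=0; A->plug->A->R->A->L->B->refl->C->L'->D->R'->F->plug->C
Char 4 ('B'): step: R->2, L=0; B->plug->B->R->F->L->G->refl->H->L'->G->R'->F->plug->C
Char 5 ('D'): step: R->3, L=0; D->plug->D->R->B->L->A->refl->E->L'->C->R'->F->plug->C
Char 6 ('H'): step: R->4, L=0; H->plug->G->R->H->L->F->refl->D->L'->E->R'->D->plug->D

D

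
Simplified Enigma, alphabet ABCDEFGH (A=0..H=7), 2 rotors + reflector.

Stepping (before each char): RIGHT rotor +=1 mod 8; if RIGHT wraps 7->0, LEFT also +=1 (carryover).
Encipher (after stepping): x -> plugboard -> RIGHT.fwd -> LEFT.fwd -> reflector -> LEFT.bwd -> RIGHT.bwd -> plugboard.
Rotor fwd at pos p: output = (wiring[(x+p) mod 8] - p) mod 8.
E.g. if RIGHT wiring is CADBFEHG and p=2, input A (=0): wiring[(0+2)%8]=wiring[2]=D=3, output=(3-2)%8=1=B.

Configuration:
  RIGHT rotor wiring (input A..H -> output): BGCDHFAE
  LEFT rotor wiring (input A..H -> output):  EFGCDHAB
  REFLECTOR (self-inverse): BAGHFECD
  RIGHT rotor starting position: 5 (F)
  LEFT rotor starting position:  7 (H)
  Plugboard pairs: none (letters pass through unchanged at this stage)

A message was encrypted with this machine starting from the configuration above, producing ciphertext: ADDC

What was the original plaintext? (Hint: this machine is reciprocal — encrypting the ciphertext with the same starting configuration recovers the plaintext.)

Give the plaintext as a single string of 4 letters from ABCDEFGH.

Char 1 ('A'): step: R->6, L=7; A->plug->A->R->C->L->G->refl->C->L'->A->R'->D->plug->D
Char 2 ('D'): step: R->7, L=7; D->plug->D->R->D->L->H->refl->D->L'->E->R'->E->plug->E
Char 3 ('D'): step: R->0, L->0 (L advanced); D->plug->D->R->D->L->C->refl->G->L'->C->R'->C->plug->C
Char 4 ('C'): step: R->1, L=0; C->plug->C->R->C->L->G->refl->C->L'->D->R'->G->plug->G

Answer: DECG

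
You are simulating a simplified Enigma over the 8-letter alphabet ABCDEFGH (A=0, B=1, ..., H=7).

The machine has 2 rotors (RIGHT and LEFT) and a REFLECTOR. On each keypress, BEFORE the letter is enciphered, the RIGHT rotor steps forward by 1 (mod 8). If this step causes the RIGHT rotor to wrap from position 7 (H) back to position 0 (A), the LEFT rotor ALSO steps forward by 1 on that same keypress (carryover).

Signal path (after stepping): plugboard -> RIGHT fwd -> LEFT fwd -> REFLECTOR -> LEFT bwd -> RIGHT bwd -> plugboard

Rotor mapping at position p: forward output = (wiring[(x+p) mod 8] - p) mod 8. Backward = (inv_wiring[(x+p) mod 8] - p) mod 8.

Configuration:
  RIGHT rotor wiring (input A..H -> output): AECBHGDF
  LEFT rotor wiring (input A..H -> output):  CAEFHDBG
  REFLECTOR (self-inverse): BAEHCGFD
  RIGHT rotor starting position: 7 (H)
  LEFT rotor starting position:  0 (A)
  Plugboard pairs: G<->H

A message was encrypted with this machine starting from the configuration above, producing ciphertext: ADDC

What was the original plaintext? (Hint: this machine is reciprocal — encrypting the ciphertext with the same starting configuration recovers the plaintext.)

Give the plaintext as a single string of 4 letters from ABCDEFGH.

Answer: DAGA

Derivation:
Char 1 ('A'): step: R->0, L->1 (L advanced); A->plug->A->R->A->L->H->refl->D->L'->B->R'->D->plug->D
Char 2 ('D'): step: R->1, L=1; D->plug->D->R->G->L->F->refl->G->L'->D->R'->A->plug->A
Char 3 ('D'): step: R->2, L=1; D->plug->D->R->E->L->C->refl->E->L'->C->R'->H->plug->G
Char 4 ('C'): step: R->3, L=1; C->plug->C->R->D->L->G->refl->F->L'->G->R'->A->plug->A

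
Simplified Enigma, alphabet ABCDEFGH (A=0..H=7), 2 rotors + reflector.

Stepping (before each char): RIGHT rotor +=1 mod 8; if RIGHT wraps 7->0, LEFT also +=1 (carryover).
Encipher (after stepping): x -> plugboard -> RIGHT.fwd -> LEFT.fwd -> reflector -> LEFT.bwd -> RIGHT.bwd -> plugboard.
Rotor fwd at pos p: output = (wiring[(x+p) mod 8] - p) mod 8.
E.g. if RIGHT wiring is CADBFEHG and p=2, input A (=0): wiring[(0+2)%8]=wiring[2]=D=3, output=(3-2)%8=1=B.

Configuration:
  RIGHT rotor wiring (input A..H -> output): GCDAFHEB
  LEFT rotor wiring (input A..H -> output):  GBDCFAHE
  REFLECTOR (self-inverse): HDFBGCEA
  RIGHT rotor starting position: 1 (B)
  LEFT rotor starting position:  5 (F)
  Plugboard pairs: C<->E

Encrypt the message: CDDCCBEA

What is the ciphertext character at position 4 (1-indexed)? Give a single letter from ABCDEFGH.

Char 1 ('C'): step: R->2, L=5; C->plug->E->R->C->L->H->refl->A->L'->H->R'->F->plug->F
Char 2 ('D'): step: R->3, L=5; D->plug->D->R->B->L->C->refl->F->L'->G->R'->E->plug->C
Char 3 ('D'): step: R->4, L=5; D->plug->D->R->F->L->G->refl->E->L'->E->R'->H->plug->H
Char 4 ('C'): step: R->5, L=5; C->plug->E->R->F->L->G->refl->E->L'->E->R'->C->plug->E

E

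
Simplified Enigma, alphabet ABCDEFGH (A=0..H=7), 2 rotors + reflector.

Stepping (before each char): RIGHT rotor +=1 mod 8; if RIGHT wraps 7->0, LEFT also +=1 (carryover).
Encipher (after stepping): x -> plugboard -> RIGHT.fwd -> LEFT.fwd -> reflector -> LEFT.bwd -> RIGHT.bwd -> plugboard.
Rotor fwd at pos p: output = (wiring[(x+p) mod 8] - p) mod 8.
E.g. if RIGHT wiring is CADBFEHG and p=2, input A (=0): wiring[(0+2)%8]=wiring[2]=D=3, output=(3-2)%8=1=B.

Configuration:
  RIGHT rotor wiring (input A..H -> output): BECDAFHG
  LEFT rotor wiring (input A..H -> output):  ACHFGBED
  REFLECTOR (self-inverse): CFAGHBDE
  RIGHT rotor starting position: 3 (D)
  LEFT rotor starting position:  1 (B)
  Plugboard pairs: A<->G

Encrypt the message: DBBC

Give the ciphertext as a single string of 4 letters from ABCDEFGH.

Char 1 ('D'): step: R->4, L=1; D->plug->D->R->C->L->E->refl->H->L'->H->R'->H->plug->H
Char 2 ('B'): step: R->5, L=1; B->plug->B->R->C->L->E->refl->H->L'->H->R'->E->plug->E
Char 3 ('B'): step: R->6, L=1; B->plug->B->R->A->L->B->refl->F->L'->D->R'->C->plug->C
Char 4 ('C'): step: R->7, L=1; C->plug->C->R->F->L->D->refl->G->L'->B->R'->F->plug->F

Answer: HECF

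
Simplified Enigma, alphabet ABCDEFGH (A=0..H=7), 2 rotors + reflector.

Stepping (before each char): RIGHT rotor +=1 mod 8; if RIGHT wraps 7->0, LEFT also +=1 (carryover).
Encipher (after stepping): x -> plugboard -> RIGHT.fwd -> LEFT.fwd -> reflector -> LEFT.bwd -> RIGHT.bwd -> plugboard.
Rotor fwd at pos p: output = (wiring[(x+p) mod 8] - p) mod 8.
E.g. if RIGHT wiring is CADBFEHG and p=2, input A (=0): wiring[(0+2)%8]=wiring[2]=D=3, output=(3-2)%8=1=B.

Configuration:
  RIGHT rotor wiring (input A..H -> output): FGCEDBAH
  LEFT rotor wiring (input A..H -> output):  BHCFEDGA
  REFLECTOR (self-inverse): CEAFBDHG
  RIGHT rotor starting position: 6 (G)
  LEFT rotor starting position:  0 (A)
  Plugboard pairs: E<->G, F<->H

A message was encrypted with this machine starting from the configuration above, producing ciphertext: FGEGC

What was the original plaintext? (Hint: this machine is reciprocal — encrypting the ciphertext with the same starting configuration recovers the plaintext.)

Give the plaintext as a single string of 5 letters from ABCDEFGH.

Char 1 ('F'): step: R->7, L=0; F->plug->H->R->B->L->H->refl->G->L'->G->R'->B->plug->B
Char 2 ('G'): step: R->0, L->1 (L advanced); G->plug->E->R->D->L->D->refl->F->L'->F->R'->A->plug->A
Char 3 ('E'): step: R->1, L=1; E->plug->G->R->G->L->H->refl->G->L'->A->R'->E->plug->G
Char 4 ('G'): step: R->2, L=1; G->plug->E->R->G->L->H->refl->G->L'->A->R'->A->plug->A
Char 5 ('C'): step: R->3, L=1; C->plug->C->R->G->L->H->refl->G->L'->A->R'->B->plug->B

Answer: BAGAB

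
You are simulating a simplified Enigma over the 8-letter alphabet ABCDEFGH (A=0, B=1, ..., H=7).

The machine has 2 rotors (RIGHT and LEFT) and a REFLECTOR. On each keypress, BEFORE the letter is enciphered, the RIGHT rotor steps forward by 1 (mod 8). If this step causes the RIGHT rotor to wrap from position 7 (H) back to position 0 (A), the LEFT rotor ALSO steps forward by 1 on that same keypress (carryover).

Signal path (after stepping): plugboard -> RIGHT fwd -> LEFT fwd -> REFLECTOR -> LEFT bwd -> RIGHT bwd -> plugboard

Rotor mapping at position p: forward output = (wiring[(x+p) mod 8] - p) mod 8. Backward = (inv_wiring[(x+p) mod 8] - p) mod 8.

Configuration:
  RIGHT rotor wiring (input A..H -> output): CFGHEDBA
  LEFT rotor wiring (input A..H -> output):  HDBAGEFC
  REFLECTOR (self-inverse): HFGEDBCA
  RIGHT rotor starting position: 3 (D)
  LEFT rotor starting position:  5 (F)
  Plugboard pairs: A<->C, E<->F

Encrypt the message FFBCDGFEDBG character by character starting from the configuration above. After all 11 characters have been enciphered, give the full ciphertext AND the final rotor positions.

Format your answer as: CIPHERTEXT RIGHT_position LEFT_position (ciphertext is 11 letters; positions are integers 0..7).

Answer: AEDFBBBFEEF 6 6

Derivation:
Char 1 ('F'): step: R->4, L=5; F->plug->E->R->G->L->D->refl->E->L'->F->R'->C->plug->A
Char 2 ('F'): step: R->5, L=5; F->plug->E->R->A->L->H->refl->A->L'->B->R'->F->plug->E
Char 3 ('B'): step: R->6, L=5; B->plug->B->R->C->L->F->refl->B->L'->H->R'->D->plug->D
Char 4 ('C'): step: R->7, L=5; C->plug->A->R->B->L->A->refl->H->L'->A->R'->E->plug->F
Char 5 ('D'): step: R->0, L->6 (L advanced); D->plug->D->R->H->L->G->refl->C->L'->F->R'->B->plug->B
Char 6 ('G'): step: R->1, L=6; G->plug->G->R->H->L->G->refl->C->L'->F->R'->B->plug->B
Char 7 ('F'): step: R->2, L=6; F->plug->E->R->H->L->G->refl->C->L'->F->R'->B->plug->B
Char 8 ('E'): step: R->3, L=6; E->plug->F->R->H->L->G->refl->C->L'->F->R'->E->plug->F
Char 9 ('D'): step: R->4, L=6; D->plug->D->R->E->L->D->refl->E->L'->B->R'->F->plug->E
Char 10 ('B'): step: R->5, L=6; B->plug->B->R->E->L->D->refl->E->L'->B->R'->F->plug->E
Char 11 ('G'): step: R->6, L=6; G->plug->G->R->G->L->A->refl->H->L'->A->R'->E->plug->F
Final: ciphertext=AEDFBBBFEEF, RIGHT=6, LEFT=6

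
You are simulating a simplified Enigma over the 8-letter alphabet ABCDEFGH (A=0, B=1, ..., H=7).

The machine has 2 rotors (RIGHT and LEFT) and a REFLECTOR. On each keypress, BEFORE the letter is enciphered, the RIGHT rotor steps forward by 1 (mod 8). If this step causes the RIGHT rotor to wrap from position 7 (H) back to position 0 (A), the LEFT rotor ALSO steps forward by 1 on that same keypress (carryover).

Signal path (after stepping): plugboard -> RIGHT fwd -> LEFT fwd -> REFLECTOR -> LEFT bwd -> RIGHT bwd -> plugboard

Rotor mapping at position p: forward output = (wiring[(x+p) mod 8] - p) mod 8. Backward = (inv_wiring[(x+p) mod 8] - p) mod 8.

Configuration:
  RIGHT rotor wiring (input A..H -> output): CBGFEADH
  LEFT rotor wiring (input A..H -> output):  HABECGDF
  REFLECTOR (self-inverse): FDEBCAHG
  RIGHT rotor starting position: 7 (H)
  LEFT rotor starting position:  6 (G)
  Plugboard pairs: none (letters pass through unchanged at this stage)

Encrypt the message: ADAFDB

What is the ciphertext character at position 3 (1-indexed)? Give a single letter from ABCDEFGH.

Char 1 ('A'): step: R->0, L->7 (L advanced); A->plug->A->R->C->L->B->refl->D->L'->F->R'->D->plug->D
Char 2 ('D'): step: R->1, L=7; D->plug->D->R->D->L->C->refl->E->L'->H->R'->E->plug->E
Char 3 ('A'): step: R->2, L=7; A->plug->A->R->E->L->F->refl->A->L'->B->R'->E->plug->E

E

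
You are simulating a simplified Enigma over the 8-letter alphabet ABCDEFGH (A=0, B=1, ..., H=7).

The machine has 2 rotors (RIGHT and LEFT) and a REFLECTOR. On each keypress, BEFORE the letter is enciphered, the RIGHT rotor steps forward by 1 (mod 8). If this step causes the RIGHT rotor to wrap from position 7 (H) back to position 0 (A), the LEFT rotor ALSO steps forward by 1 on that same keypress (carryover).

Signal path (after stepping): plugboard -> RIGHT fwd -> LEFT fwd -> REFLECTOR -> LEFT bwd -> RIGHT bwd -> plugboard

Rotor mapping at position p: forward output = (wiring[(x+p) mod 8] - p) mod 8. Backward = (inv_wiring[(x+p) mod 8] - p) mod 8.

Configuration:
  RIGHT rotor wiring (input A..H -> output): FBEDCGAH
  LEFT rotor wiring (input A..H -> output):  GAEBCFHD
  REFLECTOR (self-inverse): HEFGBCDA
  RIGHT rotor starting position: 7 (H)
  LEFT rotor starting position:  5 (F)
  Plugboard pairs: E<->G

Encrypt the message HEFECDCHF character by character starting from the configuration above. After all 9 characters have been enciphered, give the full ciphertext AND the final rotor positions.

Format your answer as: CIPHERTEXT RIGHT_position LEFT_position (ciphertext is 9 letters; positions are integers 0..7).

Answer: GADAFEAFA 0 7

Derivation:
Char 1 ('H'): step: R->0, L->6 (L advanced); H->plug->H->R->H->L->H->refl->A->L'->C->R'->E->plug->G
Char 2 ('E'): step: R->1, L=6; E->plug->G->R->G->L->E->refl->B->L'->A->R'->A->plug->A
Char 3 ('F'): step: R->2, L=6; F->plug->F->R->F->L->D->refl->G->L'->E->R'->D->plug->D
Char 4 ('E'): step: R->3, L=6; E->plug->G->R->G->L->E->refl->B->L'->A->R'->A->plug->A
Char 5 ('C'): step: R->4, L=6; C->plug->C->R->E->L->G->refl->D->L'->F->R'->F->plug->F
Char 6 ('D'): step: R->5, L=6; D->plug->D->R->A->L->B->refl->E->L'->G->R'->G->plug->E
Char 7 ('C'): step: R->6, L=6; C->plug->C->R->H->L->H->refl->A->L'->C->R'->A->plug->A
Char 8 ('H'): step: R->7, L=6; H->plug->H->R->B->L->F->refl->C->L'->D->R'->F->plug->F
Char 9 ('F'): step: R->0, L->7 (L advanced); F->plug->F->R->G->L->G->refl->D->L'->F->R'->A->plug->A
Final: ciphertext=GADAFEAFA, RIGHT=0, LEFT=7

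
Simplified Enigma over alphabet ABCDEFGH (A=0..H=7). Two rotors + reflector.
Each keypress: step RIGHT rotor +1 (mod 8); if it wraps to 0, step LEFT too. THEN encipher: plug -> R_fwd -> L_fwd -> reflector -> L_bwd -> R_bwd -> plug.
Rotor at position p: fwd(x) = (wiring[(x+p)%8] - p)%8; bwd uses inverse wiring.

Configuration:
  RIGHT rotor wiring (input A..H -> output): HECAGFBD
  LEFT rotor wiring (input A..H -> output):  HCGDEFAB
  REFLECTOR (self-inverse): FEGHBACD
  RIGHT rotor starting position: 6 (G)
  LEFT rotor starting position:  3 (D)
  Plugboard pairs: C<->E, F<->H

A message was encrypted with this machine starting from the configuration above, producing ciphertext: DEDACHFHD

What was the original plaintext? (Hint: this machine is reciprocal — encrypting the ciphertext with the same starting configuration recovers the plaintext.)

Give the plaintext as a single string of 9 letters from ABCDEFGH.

Char 1 ('D'): step: R->7, L=3; D->plug->D->R->D->L->F->refl->A->L'->A->R'->B->plug->B
Char 2 ('E'): step: R->0, L->4 (L advanced); E->plug->C->R->C->L->E->refl->B->L'->B->R'->G->plug->G
Char 3 ('D'): step: R->1, L=4; D->plug->D->R->F->L->G->refl->C->L'->G->R'->H->plug->F
Char 4 ('A'): step: R->2, L=4; A->plug->A->R->A->L->A->refl->F->L'->D->R'->D->plug->D
Char 5 ('C'): step: R->3, L=4; C->plug->E->R->A->L->A->refl->F->L'->D->R'->B->plug->B
Char 6 ('H'): step: R->4, L=4; H->plug->F->R->A->L->A->refl->F->L'->D->R'->E->plug->C
Char 7 ('F'): step: R->5, L=4; F->plug->H->R->B->L->B->refl->E->L'->C->R'->D->plug->D
Char 8 ('H'): step: R->6, L=4; H->plug->F->R->C->L->E->refl->B->L'->B->R'->C->plug->E
Char 9 ('D'): step: R->7, L=4; D->plug->D->R->D->L->F->refl->A->L'->A->R'->B->plug->B

Answer: BGFDBCDEB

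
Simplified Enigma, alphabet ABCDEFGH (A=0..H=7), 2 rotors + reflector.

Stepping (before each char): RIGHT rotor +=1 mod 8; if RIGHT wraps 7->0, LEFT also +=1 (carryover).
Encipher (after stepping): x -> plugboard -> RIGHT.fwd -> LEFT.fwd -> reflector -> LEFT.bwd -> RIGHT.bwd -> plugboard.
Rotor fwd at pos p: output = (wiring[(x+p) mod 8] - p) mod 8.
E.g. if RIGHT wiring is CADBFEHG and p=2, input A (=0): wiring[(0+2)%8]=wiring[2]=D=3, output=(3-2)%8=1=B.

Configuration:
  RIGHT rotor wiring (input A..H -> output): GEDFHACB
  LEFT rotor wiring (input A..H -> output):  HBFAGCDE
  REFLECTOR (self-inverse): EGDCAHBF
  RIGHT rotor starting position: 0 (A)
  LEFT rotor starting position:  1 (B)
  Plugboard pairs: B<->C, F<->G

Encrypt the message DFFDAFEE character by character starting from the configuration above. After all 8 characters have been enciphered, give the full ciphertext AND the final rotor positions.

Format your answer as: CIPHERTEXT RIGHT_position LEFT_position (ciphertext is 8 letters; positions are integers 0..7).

Char 1 ('D'): step: R->1, L=1; D->plug->D->R->G->L->D->refl->C->L'->F->R'->H->plug->H
Char 2 ('F'): step: R->2, L=1; F->plug->G->R->E->L->B->refl->G->L'->H->R'->F->plug->G
Char 3 ('F'): step: R->3, L=1; F->plug->G->R->B->L->E->refl->A->L'->A->R'->H->plug->H
Char 4 ('D'): step: R->4, L=1; D->plug->D->R->F->L->C->refl->D->L'->G->R'->C->plug->B
Char 5 ('A'): step: R->5, L=1; A->plug->A->R->D->L->F->refl->H->L'->C->R'->H->plug->H
Char 6 ('F'): step: R->6, L=1; F->plug->G->R->B->L->E->refl->A->L'->A->R'->C->plug->B
Char 7 ('E'): step: R->7, L=1; E->plug->E->R->G->L->D->refl->C->L'->F->R'->C->plug->B
Char 8 ('E'): step: R->0, L->2 (L advanced); E->plug->E->R->H->L->H->refl->F->L'->G->R'->A->plug->A
Final: ciphertext=HGHBHBBA, RIGHT=0, LEFT=2

Answer: HGHBHBBA 0 2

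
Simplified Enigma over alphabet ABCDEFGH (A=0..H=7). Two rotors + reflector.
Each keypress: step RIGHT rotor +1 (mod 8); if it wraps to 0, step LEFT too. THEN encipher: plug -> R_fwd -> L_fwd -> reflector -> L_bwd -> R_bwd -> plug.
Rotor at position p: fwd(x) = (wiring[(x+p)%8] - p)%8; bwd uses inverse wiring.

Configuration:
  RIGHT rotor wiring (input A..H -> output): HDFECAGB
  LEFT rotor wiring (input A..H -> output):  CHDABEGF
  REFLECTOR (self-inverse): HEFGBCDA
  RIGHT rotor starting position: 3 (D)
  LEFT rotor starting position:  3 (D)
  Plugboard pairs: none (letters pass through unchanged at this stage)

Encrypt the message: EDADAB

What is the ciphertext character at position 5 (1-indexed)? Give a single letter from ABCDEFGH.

Char 1 ('E'): step: R->4, L=3; E->plug->E->R->D->L->D->refl->G->L'->B->R'->G->plug->G
Char 2 ('D'): step: R->5, L=3; D->plug->D->R->C->L->B->refl->E->L'->G->R'->E->plug->E
Char 3 ('A'): step: R->6, L=3; A->plug->A->R->A->L->F->refl->C->L'->E->R'->G->plug->G
Char 4 ('D'): step: R->7, L=3; D->plug->D->R->G->L->E->refl->B->L'->C->R'->A->plug->A
Char 5 ('A'): step: R->0, L->4 (L advanced); A->plug->A->R->H->L->E->refl->B->L'->D->R'->B->plug->B

B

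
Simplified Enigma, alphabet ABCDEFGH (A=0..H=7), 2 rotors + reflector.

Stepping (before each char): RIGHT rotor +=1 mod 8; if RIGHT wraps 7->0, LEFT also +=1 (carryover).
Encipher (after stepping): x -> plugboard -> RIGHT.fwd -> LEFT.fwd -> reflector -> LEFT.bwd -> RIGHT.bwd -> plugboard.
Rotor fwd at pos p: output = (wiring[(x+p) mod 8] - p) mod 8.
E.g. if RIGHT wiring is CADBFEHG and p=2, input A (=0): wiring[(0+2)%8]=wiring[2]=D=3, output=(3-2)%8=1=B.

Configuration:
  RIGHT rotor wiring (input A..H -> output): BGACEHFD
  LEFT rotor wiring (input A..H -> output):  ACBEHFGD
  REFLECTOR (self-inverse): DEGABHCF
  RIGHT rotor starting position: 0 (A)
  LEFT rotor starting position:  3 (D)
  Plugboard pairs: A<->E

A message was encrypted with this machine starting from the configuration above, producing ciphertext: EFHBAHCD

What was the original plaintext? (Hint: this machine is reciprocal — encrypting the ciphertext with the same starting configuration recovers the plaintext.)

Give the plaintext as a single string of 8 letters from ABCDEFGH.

Char 1 ('E'): step: R->1, L=3; E->plug->A->R->F->L->F->refl->H->L'->G->R'->E->plug->A
Char 2 ('F'): step: R->2, L=3; F->plug->F->R->B->L->E->refl->B->L'->A->R'->B->plug->B
Char 3 ('H'): step: R->3, L=3; H->plug->H->R->F->L->F->refl->H->L'->G->R'->F->plug->F
Char 4 ('B'): step: R->4, L=3; B->plug->B->R->D->L->D->refl->A->L'->E->R'->G->plug->G
Char 5 ('A'): step: R->5, L=3; A->plug->E->R->B->L->E->refl->B->L'->A->R'->B->plug->B
Char 6 ('H'): step: R->6, L=3; H->plug->H->R->B->L->E->refl->B->L'->A->R'->D->plug->D
Char 7 ('C'): step: R->7, L=3; C->plug->C->R->H->L->G->refl->C->L'->C->R'->B->plug->B
Char 8 ('D'): step: R->0, L->4 (L advanced); D->plug->D->R->C->L->C->refl->G->L'->F->R'->G->plug->G

Answer: ABFGBDBG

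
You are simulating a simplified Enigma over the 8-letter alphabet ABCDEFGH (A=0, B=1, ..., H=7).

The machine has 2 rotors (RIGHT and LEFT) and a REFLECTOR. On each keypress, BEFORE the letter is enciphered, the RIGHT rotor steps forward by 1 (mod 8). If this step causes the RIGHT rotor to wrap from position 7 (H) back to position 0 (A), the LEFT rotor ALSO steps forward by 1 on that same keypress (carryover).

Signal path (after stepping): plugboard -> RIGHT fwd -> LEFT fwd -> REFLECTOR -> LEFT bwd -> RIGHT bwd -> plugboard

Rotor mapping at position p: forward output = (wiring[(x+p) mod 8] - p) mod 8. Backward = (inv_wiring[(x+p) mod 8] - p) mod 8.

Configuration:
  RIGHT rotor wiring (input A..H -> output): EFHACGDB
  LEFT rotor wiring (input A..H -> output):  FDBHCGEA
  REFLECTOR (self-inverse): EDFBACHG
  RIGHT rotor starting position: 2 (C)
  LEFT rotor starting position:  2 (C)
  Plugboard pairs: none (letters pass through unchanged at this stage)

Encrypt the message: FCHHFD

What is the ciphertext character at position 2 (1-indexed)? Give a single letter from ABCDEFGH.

Char 1 ('F'): step: R->3, L=2; F->plug->F->R->B->L->F->refl->C->L'->E->R'->H->plug->H
Char 2 ('C'): step: R->4, L=2; C->plug->C->R->H->L->B->refl->D->L'->G->R'->A->plug->A

A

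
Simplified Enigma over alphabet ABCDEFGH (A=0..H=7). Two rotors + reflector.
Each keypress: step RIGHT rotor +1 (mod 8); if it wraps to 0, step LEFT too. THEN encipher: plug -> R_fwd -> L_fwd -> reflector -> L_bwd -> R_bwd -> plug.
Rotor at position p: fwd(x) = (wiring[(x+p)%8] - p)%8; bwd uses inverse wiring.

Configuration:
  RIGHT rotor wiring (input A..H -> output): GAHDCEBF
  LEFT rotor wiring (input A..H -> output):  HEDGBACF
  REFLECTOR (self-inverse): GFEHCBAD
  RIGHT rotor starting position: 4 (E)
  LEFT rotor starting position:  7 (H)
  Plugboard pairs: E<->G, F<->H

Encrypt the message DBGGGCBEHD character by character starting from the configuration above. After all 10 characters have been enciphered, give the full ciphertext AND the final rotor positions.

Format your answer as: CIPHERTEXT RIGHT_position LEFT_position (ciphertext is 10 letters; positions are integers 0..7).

Answer: CEBBFDFCCC 6 0

Derivation:
Char 1 ('D'): step: R->5, L=7; D->plug->D->R->B->L->A->refl->G->L'->A->R'->C->plug->C
Char 2 ('B'): step: R->6, L=7; B->plug->B->R->H->L->D->refl->H->L'->E->R'->G->plug->E
Char 3 ('G'): step: R->7, L=7; G->plug->E->R->E->L->H->refl->D->L'->H->R'->B->plug->B
Char 4 ('G'): step: R->0, L->0 (L advanced); G->plug->E->R->C->L->D->refl->H->L'->A->R'->B->plug->B
Char 5 ('G'): step: R->1, L=0; G->plug->E->R->D->L->G->refl->A->L'->F->R'->H->plug->F
Char 6 ('C'): step: R->2, L=0; C->plug->C->R->A->L->H->refl->D->L'->C->R'->D->plug->D
Char 7 ('B'): step: R->3, L=0; B->plug->B->R->H->L->F->refl->B->L'->E->R'->H->plug->F
Char 8 ('E'): step: R->4, L=0; E->plug->G->R->D->L->G->refl->A->L'->F->R'->C->plug->C
Char 9 ('H'): step: R->5, L=0; H->plug->F->R->C->L->D->refl->H->L'->A->R'->C->plug->C
Char 10 ('D'): step: R->6, L=0; D->plug->D->R->C->L->D->refl->H->L'->A->R'->C->plug->C
Final: ciphertext=CEBBFDFCCC, RIGHT=6, LEFT=0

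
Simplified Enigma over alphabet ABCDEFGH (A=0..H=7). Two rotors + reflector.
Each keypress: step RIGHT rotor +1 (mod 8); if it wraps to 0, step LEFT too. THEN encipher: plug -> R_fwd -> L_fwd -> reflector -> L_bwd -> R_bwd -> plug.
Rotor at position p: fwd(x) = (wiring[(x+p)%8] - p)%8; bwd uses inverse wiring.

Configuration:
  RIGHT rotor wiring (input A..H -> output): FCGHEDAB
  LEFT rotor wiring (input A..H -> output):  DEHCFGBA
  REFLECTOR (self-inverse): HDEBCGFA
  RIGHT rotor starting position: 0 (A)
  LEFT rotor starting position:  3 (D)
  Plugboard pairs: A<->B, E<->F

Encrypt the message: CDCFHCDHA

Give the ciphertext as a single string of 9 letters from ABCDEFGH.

Answer: FEDAEEHEH

Derivation:
Char 1 ('C'): step: R->1, L=3; C->plug->C->R->G->L->B->refl->D->L'->C->R'->E->plug->F
Char 2 ('D'): step: R->2, L=3; D->plug->D->R->B->L->C->refl->E->L'->H->R'->F->plug->E
Char 3 ('C'): step: R->3, L=3; C->plug->C->R->A->L->H->refl->A->L'->F->R'->D->plug->D
Char 4 ('F'): step: R->4, L=3; F->plug->E->R->B->L->C->refl->E->L'->H->R'->B->plug->A
Char 5 ('H'): step: R->5, L=3; H->plug->H->R->H->L->E->refl->C->L'->B->R'->F->plug->E
Char 6 ('C'): step: R->6, L=3; C->plug->C->R->H->L->E->refl->C->L'->B->R'->F->plug->E
Char 7 ('D'): step: R->7, L=3; D->plug->D->R->H->L->E->refl->C->L'->B->R'->H->plug->H
Char 8 ('H'): step: R->0, L->4 (L advanced); H->plug->H->R->B->L->C->refl->E->L'->D->R'->F->plug->E
Char 9 ('A'): step: R->1, L=4; A->plug->B->R->F->L->A->refl->H->L'->E->R'->H->plug->H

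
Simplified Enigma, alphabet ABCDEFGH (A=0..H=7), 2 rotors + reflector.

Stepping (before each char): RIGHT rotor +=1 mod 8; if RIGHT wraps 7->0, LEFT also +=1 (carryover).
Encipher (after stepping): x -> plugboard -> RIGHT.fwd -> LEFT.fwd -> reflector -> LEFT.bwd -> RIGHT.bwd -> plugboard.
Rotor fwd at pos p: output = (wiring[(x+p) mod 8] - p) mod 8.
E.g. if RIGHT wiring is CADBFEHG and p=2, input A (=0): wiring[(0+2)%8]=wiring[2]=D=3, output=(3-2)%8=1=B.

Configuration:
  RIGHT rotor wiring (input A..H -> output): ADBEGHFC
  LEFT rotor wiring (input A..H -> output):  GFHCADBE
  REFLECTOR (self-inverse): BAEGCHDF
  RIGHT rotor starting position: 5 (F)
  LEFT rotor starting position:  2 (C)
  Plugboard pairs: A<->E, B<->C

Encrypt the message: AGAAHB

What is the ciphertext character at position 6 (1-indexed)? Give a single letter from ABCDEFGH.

Char 1 ('A'): step: R->6, L=2; A->plug->E->R->D->L->B->refl->A->L'->B->R'->H->plug->H
Char 2 ('G'): step: R->7, L=2; G->plug->G->R->A->L->F->refl->H->L'->E->R'->C->plug->B
Char 3 ('A'): step: R->0, L->3 (L advanced); A->plug->E->R->G->L->C->refl->E->L'->H->R'->F->plug->F
Char 4 ('A'): step: R->1, L=3; A->plug->E->R->G->L->C->refl->E->L'->H->R'->H->plug->H
Char 5 ('H'): step: R->2, L=3; H->plug->H->R->B->L->F->refl->H->L'->A->R'->F->plug->F
Char 6 ('B'): step: R->3, L=3; B->plug->C->R->E->L->B->refl->A->L'->C->R'->D->plug->D

D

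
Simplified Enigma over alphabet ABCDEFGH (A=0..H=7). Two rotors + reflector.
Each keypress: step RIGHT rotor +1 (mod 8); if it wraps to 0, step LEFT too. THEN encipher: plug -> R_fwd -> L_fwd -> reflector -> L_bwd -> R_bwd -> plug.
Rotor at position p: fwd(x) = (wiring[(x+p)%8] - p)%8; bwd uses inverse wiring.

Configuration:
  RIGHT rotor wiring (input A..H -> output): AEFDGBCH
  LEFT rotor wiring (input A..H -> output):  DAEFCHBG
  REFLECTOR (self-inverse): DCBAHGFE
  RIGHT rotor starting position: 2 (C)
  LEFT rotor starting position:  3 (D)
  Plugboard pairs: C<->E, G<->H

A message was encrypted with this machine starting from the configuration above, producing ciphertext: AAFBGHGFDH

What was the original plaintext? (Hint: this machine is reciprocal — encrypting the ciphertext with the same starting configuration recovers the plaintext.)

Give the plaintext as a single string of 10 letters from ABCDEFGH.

Answer: DHCEDAAEBE

Derivation:
Char 1 ('A'): step: R->3, L=3; A->plug->A->R->A->L->C->refl->B->L'->H->R'->D->plug->D
Char 2 ('A'): step: R->4, L=3; A->plug->A->R->C->L->E->refl->H->L'->B->R'->G->plug->H
Char 3 ('F'): step: R->5, L=3; F->plug->F->R->A->L->C->refl->B->L'->H->R'->E->plug->C
Char 4 ('B'): step: R->6, L=3; B->plug->B->R->B->L->H->refl->E->L'->C->R'->C->plug->E
Char 5 ('G'): step: R->7, L=3; G->plug->H->R->D->L->G->refl->F->L'->G->R'->D->plug->D
Char 6 ('H'): step: R->0, L->4 (L advanced); H->plug->G->R->C->L->F->refl->G->L'->A->R'->A->plug->A
Char 7 ('G'): step: R->1, L=4; G->plug->H->R->H->L->B->refl->C->L'->D->R'->A->plug->A
Char 8 ('F'): step: R->2, L=4; F->plug->F->R->F->L->E->refl->H->L'->E->R'->C->plug->E
Char 9 ('D'): step: R->3, L=4; D->plug->D->R->H->L->B->refl->C->L'->D->R'->B->plug->B
Char 10 ('H'): step: R->4, L=4; H->plug->G->R->B->L->D->refl->A->L'->G->R'->C->plug->E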